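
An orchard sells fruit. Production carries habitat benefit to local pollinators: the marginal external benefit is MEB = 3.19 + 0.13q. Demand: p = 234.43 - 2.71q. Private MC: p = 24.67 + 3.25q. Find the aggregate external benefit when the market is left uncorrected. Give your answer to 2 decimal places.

192.78

Market equilibrium (private): 24.67 + 3.25q = 234.43 - 2.71q → q_m = 35.1946.
Total external benefit = ∫₀^{q_m} (3.19 + 0.13q) dq = 3.19×35.1946 + ½×0.13×35.1946² = 192.7837.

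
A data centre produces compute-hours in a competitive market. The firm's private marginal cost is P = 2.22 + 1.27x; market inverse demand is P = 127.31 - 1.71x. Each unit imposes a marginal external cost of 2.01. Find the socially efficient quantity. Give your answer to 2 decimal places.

Social marginal cost = private MC + MEC = 4.23 + 1.27x.
Set SMC = demand: 4.23 + 1.27x = 127.31 - 1.71x → x* = 41.3020.

x* = 41.30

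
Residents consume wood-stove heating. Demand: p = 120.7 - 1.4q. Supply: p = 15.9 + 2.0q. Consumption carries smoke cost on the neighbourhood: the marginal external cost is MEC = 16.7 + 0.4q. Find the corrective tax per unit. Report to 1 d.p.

tax = 26.0 per unit

Social marginal benefit = demand − MEC = 104.0 - 1.8q.
Set SMB = MC: 104.0 - 1.8q = 15.9 + 2.0q → q* = 23.1842.
The Pigouvian tax equals MEC at q*: 16.7 + 0.4×23.1842 = 25.9737.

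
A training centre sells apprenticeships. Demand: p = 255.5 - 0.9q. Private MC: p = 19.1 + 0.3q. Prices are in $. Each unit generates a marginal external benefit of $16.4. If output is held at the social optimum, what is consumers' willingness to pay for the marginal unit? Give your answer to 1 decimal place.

Social marginal cost = private MC − MEB = 2.7 + 0.3q.
Set SMC = demand: 2.7 + 0.3q = 255.5 - 0.9q → q* = 210.6667.
Consumer price on the demand curve at q*: 255.5 − 0.9×210.6667 = 65.9000.

P = $65.9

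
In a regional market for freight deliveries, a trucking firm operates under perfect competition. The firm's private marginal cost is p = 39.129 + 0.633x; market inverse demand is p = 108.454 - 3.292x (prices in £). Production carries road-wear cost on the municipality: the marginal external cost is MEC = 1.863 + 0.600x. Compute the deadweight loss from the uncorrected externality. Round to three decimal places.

Market equilibrium (private): 39.129 + 0.633x = 108.454 - 3.292x → x_m = 17.6624.
Social marginal cost = private MC + MEC = 40.992 + 1.233x.
Set SMC = demand: 40.992 + 1.233x = 108.454 - 3.292x → x* = 14.9087.
The welfare-loss triangle has base |x_m − x*| and height MEC(x_m) (the vertical gap between SMC and demand is zero at x* and MEC at x_m).
DWL = ½ × 2.7537 × 12.4605 = 17.1562.

DWL = £17.156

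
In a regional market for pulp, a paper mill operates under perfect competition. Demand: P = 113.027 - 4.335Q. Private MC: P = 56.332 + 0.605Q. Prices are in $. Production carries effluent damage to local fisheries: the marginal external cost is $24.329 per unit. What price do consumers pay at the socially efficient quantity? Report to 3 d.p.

Social marginal cost = private MC + MEC = 80.661 + 0.605Q.
Set SMC = demand: 80.661 + 0.605Q = 113.027 - 4.335Q → Q* = 6.5518.
Consumer price on the demand curve at Q*: 113.027 − 4.335×6.5518 = 84.6249.

P = $84.625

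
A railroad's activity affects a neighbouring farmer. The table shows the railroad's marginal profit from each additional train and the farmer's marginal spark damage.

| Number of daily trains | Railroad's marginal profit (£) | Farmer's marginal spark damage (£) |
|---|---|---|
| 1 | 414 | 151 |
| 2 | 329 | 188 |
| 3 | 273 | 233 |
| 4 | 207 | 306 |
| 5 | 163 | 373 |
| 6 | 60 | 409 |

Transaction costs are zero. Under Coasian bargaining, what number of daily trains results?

Bargaining reaches the level where marginal profit last exceeds marginal spark damage.
That holds through level 3 (273 ≥ 233) but not at 4 (207 < 306).

3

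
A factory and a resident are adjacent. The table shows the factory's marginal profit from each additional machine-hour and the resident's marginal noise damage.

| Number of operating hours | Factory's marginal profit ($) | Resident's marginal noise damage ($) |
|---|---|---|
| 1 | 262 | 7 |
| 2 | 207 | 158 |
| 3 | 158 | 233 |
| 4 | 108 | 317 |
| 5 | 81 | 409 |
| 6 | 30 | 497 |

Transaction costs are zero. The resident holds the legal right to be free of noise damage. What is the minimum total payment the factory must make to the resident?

$165

Efficient level: marginal profit ≥ marginal noise damage through level 2, so k* = 2.
With the resident holding the right, the factory must at least compensate total damage at k*: 7 + 158 = 165.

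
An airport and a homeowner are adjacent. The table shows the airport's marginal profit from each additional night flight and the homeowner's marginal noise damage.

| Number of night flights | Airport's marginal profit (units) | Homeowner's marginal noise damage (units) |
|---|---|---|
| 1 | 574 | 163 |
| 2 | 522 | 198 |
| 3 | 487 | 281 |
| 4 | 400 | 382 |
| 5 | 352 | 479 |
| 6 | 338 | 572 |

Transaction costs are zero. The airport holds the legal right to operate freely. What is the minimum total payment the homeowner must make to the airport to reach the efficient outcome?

690

Left alone the airport would choose level 6 (marginal profit stays positive).
Efficient level: k* = 4 (marginal profit ≥ marginal noise damage through 4).
The homeowner must at least cover the airport's forgone profit from cutting 6→4: 352 + 338 = 690.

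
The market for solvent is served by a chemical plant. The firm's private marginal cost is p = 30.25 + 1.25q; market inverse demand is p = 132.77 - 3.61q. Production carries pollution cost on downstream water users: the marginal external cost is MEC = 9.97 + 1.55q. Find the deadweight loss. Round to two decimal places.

Market equilibrium (private): 30.25 + 1.25q = 132.77 - 3.61q → q_m = 21.0947.
Social marginal cost = private MC + MEC = 40.22 + 2.80q.
Set SMC = demand: 40.22 + 2.80q = 132.77 - 3.61q → q* = 14.4384.
Height of the DWL triangle at q_m is SMC(q_m) − demand(q_m) = MEC(q_m) = 42.6667.
DWL = ½ × 6.6563 × 42.6667 = 142.0012.

DWL = 142.00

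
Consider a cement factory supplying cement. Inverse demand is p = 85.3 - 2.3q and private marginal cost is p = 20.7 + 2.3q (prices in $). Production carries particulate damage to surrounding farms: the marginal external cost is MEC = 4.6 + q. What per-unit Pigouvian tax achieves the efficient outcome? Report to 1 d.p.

tax = $15.3 per unit

Social marginal cost = private MC + MEC = 25.3 + 3.3q.
Set SMC = demand: 25.3 + 3.3q = 85.3 - 2.3q → q* = 10.7143.
The Pigouvian tax equals MEC at q*: 4.6 + 1.0×10.7143 = 15.3143.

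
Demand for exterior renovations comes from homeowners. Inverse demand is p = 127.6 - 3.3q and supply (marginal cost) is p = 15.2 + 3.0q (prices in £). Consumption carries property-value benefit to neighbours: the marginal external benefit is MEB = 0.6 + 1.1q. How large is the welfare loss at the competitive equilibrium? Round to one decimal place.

Market equilibrium (private): 15.2 + 3.0q = 127.6 - 3.3q → q_m = 17.8413.
Social marginal benefit = demand + MEB = 128.2 - 2.2q.
Set SMB = MC: 128.2 - 2.2q = 15.2 + 3.0q → q* = 21.7308.
The welfare-loss triangle has base |q_m − q*| and height MEB(q_m) (the vertical gap between SMB and MC is zero at q* and MEB at q_m).
DWL = ½ × 3.8895 × 20.2254 = 39.3333.

DWL = £39.3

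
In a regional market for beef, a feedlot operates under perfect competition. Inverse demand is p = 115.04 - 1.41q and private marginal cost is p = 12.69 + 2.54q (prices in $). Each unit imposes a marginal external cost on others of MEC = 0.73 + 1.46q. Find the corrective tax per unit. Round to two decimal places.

tax = $28.15 per unit

Social marginal cost = private MC + MEC = 13.42 + 4.00q.
Set SMC = demand: 13.42 + 4.00q = 115.04 - 1.41q → q* = 18.7837.
The Pigouvian tax equals MEC at q*: 0.73 + 1.46×18.7837 = 28.1542.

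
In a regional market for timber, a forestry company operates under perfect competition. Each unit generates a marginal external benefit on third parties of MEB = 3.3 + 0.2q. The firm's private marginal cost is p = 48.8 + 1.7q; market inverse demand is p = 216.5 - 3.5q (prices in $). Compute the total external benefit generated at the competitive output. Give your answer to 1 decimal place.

Market equilibrium (private): 48.8 + 1.7q = 216.5 - 3.5q → q_m = 32.2500.
Total external benefit = ∫₀^{q_m} (3.3 + 0.2q) dq = 3.3×32.2500 + ½×0.2×32.2500² = 210.4313.

$210.4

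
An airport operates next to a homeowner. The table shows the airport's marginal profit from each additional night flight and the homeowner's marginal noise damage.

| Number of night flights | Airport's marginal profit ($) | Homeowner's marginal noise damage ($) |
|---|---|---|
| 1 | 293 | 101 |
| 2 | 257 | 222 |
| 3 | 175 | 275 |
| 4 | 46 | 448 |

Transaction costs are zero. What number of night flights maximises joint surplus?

Bargaining reaches the level where marginal profit last exceeds marginal noise damage.
That holds through level 2 (257 ≥ 222) but not at 3 (175 < 275).

2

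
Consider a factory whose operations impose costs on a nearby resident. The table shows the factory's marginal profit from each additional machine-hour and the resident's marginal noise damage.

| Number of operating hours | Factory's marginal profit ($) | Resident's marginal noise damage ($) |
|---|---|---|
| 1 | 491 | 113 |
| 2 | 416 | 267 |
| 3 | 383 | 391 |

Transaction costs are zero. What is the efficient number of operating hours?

2

Bargaining reaches the level where marginal profit last exceeds marginal noise damage.
That holds through level 2 (416 ≥ 267) but not at 3 (383 < 391).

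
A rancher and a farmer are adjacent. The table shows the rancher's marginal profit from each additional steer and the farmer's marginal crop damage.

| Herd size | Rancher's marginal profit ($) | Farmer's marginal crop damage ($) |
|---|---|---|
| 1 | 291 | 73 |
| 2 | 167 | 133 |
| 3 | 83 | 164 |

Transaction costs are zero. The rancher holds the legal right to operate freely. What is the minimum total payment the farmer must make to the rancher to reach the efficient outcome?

$83

Left alone the rancher would choose level 3 (marginal profit stays positive).
Efficient level: k* = 2 (marginal profit ≥ marginal crop damage through 2).
The farmer must at least cover the rancher's forgone profit from cutting 3→2: 83 = 83.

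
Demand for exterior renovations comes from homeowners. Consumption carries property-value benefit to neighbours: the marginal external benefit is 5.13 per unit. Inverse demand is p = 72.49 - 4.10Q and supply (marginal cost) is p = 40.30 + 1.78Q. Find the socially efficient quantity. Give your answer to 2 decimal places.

Q* = 6.35

Social marginal benefit = demand + MEB = 77.62 - 4.10Q.
Set SMB = MC: 77.62 - 4.10Q = 40.30 + 1.78Q → Q* = 6.3469.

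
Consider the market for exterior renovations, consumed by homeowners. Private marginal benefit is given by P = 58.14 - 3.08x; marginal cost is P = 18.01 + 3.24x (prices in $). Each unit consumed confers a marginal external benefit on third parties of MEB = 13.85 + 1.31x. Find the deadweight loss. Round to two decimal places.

Market equilibrium (private): 18.01 + 3.24x = 58.14 - 3.08x → x_m = 6.3497.
Social marginal benefit = demand + MEB = 71.99 - 1.77x.
Set SMB = MC: 71.99 - 1.77x = 18.01 + 3.24x → x* = 10.7745.
Height of the DWL triangle at x_m is SMB(x_m) − MC(x_m) = MEB(x_m) = 22.1681.
DWL = ½ × 4.4248 × 22.1681 = 49.0447.

DWL = $49.04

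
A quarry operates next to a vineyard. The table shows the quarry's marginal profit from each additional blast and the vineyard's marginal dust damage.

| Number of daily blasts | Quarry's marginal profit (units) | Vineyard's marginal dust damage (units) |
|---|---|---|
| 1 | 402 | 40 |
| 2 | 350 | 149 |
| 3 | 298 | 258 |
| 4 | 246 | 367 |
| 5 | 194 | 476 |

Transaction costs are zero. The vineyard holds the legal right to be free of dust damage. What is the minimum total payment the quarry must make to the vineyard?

447

Efficient level: marginal profit ≥ marginal dust damage through level 3, so k* = 3.
With the vineyard holding the right, the quarry must at least compensate total damage at k*: 40 + 149 + 258 = 447.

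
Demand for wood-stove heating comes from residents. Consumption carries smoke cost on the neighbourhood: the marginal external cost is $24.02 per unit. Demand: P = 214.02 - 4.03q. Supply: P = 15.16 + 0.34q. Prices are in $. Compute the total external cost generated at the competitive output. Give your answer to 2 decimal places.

$1093.05

Market equilibrium (private): 15.16 + 0.34q = 214.02 - 4.03q → q_m = 45.5057.
Total external cost = MEC × q_m = 24.02 × 45.5057 = 1093.0469.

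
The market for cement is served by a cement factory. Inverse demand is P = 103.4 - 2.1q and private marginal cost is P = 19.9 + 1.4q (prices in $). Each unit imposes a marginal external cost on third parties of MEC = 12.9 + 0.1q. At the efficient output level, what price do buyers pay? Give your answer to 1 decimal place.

P = $62.2

Social marginal cost = private MC + MEC = 32.8 + 1.5q.
Set SMC = demand: 32.8 + 1.5q = 103.4 - 2.1q → q* = 19.6111.
Consumer price on the demand curve at q*: 103.4 − 2.1×19.6111 = 62.2167.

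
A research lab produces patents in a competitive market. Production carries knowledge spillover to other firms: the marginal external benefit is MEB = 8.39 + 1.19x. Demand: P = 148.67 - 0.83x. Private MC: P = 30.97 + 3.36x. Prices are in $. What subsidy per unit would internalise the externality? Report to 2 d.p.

Social marginal cost = private MC − MEB = 22.58 + 2.17x.
Set SMC = demand: 22.58 + 2.17x = 148.67 - 0.83x → x* = 42.0300.
The Pigouvian subsidy equals MEB at x*: 8.39 + 1.19×42.0300 = 58.4057.

subsidy = $58.41 per unit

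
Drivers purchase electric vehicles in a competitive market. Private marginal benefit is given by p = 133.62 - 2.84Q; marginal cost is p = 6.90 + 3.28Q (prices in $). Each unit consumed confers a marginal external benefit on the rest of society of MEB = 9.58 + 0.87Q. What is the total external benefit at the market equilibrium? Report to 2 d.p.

Market equilibrium (private): 6.90 + 3.28Q = 133.62 - 2.84Q → Q_m = 20.7059.
Total external benefit = ∫₀^{Q_m} (9.58 + 0.87Q) dQ = 9.58×20.7059 + ½×0.87×20.7059² = 384.8619.

$384.86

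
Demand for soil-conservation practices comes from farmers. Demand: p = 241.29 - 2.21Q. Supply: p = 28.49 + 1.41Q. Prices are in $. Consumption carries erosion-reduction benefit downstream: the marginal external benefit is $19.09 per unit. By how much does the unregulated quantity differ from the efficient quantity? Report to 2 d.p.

5.27 units

Market equilibrium (private): 28.49 + 1.41Q = 241.29 - 2.21Q → Q_m = 58.7845.
Social marginal benefit = demand + MEB = 260.38 - 2.21Q.
Set SMB = MC: 260.38 - 2.21Q = 28.49 + 1.41Q → Q* = 64.0580.
Gap = |58.7845 − 64.0580| = 5.2735.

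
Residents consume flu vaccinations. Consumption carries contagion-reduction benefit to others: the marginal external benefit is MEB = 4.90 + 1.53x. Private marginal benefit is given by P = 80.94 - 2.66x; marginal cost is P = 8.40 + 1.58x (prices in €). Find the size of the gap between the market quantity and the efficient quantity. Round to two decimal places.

11.47 units

Market equilibrium (private): 8.40 + 1.58x = 80.94 - 2.66x → x_m = 17.1085.
Social marginal benefit = demand + MEB = 85.84 - 1.13x.
Set SMB = MC: 85.84 - 1.13x = 8.40 + 1.58x → x* = 28.5756.
Gap = |17.1085 − 28.5756| = 11.4671.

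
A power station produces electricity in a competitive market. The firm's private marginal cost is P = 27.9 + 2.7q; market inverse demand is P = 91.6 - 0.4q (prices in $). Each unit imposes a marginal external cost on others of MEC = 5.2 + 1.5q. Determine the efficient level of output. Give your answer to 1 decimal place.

q* = 12.7

Social marginal cost = private MC + MEC = 33.1 + 4.2q.
Set SMC = demand: 33.1 + 4.2q = 91.6 - 0.4q → q* = 12.7174.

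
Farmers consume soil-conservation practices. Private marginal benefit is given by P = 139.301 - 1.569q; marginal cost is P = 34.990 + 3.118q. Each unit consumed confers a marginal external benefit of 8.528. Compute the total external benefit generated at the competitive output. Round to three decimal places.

189.794

Market equilibrium (private): 34.990 + 3.118q = 139.301 - 1.569q → q_m = 22.2554.
Total external benefit = MEB × q_m = 8.528 × 22.2554 = 189.7941.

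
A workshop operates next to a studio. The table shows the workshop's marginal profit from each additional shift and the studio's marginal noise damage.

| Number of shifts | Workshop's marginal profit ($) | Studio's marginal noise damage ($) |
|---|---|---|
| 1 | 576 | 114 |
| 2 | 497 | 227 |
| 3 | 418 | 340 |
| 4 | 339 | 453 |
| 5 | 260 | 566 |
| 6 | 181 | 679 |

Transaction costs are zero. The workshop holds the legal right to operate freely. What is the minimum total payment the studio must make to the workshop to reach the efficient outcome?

Left alone the workshop would choose level 6 (marginal profit stays positive).
Efficient level: k* = 3 (marginal profit ≥ marginal noise damage through 3).
The studio must at least cover the workshop's forgone profit from cutting 6→3: 339 + 260 + 181 = 780.

$780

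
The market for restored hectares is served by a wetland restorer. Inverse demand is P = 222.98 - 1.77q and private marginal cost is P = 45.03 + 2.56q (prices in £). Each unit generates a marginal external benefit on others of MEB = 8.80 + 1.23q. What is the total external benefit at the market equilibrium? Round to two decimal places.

Market equilibrium (private): 45.03 + 2.56q = 222.98 - 1.77q → q_m = 41.0970.
Total external benefit = ∫₀^{q_m} (8.80 + 1.23q) dq = 8.80×41.0970 + ½×1.23×41.0970² = 1400.3661.

£1400.37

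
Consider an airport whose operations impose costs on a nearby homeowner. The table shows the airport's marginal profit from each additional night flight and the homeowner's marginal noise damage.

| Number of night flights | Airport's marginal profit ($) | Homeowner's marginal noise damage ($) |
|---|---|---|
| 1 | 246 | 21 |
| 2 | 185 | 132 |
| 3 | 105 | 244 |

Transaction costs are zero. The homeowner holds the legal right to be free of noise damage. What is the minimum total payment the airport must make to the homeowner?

$153

Efficient level: marginal profit ≥ marginal noise damage through level 2, so k* = 2.
With the homeowner holding the right, the airport must at least compensate total damage at k*: 21 + 132 = 153.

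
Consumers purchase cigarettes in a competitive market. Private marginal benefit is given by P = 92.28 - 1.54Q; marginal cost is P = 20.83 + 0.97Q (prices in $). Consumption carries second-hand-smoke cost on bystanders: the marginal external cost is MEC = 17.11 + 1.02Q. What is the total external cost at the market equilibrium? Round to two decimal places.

$900.32

Market equilibrium (private): 20.83 + 0.97Q = 92.28 - 1.54Q → Q_m = 28.4661.
Total external cost = ∫₀^{Q_m} (17.11 + 1.02Q) dQ = 17.11×28.4661 + ½×1.02×28.4661² = 900.3176.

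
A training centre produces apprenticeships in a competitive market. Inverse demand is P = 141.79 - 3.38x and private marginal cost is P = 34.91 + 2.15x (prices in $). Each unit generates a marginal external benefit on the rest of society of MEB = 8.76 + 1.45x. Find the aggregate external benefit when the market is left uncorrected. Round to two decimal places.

$440.13

Market equilibrium (private): 34.91 + 2.15x = 141.79 - 3.38x → x_m = 19.3273.
Total external benefit = ∫₀^{x_m} (8.76 + 1.45x) dx = 8.76×19.3273 + ½×1.45×19.3273² = 440.1269.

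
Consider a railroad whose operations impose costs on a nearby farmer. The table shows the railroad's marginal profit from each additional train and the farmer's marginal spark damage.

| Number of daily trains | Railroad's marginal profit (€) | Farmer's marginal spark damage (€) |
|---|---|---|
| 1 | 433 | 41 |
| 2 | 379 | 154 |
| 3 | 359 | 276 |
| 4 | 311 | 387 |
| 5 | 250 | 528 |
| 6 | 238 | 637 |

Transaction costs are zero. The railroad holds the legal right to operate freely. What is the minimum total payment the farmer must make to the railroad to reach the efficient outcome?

Left alone the railroad would choose level 6 (marginal profit stays positive).
Efficient level: k* = 3 (marginal profit ≥ marginal spark damage through 3).
The farmer must at least cover the railroad's forgone profit from cutting 6→3: 311 + 250 + 238 = 799.

€799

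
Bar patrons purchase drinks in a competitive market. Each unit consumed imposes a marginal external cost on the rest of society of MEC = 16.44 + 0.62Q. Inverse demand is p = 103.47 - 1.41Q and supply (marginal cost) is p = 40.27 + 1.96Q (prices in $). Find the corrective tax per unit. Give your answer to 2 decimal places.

Social marginal benefit = demand − MEC = 87.03 - 2.03Q.
Set SMB = MC: 87.03 - 2.03Q = 40.27 + 1.96Q → Q* = 11.7193.
The Pigouvian tax equals MEC at Q*: 16.44 + 0.62×11.7193 = 23.7060.

tax = $23.71 per unit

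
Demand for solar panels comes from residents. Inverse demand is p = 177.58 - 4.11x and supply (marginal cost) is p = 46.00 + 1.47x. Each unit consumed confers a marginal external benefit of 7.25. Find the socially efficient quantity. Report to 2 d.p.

Social marginal benefit = demand + MEB = 184.83 - 4.11x.
Set SMB = MC: 184.83 - 4.11x = 46.00 + 1.47x → x* = 24.8799.

x* = 24.88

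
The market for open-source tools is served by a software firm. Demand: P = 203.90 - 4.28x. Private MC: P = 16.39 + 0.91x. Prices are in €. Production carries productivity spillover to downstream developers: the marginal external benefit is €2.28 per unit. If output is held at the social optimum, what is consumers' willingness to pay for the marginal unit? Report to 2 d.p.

P = €47.39

Social marginal cost = private MC − MEB = 14.11 + 0.91x.
Set SMC = demand: 14.11 + 0.91x = 203.90 - 4.28x → x* = 36.5684.
Consumer price on the demand curve at x*: 203.90 − 4.28×36.5684 = 47.3872.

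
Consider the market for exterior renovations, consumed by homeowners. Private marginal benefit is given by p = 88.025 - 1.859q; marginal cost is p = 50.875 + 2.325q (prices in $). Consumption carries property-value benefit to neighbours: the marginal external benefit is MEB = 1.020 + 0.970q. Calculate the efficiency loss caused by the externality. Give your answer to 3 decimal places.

Market equilibrium (private): 50.875 + 2.325q = 88.025 - 1.859q → q_m = 8.8791.
Social marginal benefit = demand + MEB = 89.045 - 0.889q.
Set SMB = MC: 89.045 - 0.889q = 50.875 + 2.325q → q* = 11.8762.
The loss is the area between SMB and MC from q* to q_m; with linear curves that's a triangle of height MEB(q_m).
DWL = ½ × 2.9971 × 9.6327 = 14.4351.

DWL = $14.435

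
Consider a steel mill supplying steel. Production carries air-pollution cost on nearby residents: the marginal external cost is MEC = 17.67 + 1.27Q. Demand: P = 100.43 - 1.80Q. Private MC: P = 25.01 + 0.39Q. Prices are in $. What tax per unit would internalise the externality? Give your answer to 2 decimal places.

tax = $38.87 per unit

Social marginal cost = private MC + MEC = 42.68 + 1.66Q.
Set SMC = demand: 42.68 + 1.66Q = 100.43 - 1.80Q → Q* = 16.6908.
The Pigouvian tax equals MEC at Q*: 17.67 + 1.27×16.6908 = 38.8673.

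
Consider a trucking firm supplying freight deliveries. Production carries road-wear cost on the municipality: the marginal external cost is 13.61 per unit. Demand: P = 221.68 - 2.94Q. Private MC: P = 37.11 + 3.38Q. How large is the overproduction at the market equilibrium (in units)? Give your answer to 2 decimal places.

2.15 units

Market equilibrium (private): 37.11 + 3.38Q = 221.68 - 2.94Q → Q_m = 29.2041.
Social marginal cost = private MC + MEC = 50.72 + 3.38Q.
Set SMC = demand: 50.72 + 3.38Q = 221.68 - 2.94Q → Q* = 27.0506.
Gap = |29.2041 − 27.0506| = 2.1535.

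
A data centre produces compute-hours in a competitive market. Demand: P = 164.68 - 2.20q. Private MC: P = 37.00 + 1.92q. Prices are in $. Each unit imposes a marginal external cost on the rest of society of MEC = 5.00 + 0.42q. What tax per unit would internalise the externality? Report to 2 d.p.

Social marginal cost = private MC + MEC = 42.00 + 2.34q.
Set SMC = demand: 42.00 + 2.34q = 164.68 - 2.20q → q* = 27.0220.
The Pigouvian tax equals MEC at q*: 5.00 + 0.42×27.0220 = 16.3492.

tax = $16.35 per unit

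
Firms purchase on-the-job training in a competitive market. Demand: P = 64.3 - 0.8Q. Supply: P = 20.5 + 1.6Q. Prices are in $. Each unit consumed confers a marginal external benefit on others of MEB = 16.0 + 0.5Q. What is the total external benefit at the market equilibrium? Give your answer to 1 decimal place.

Market equilibrium (private): 20.5 + 1.6Q = 64.3 - 0.8Q → Q_m = 18.2500.
Total external benefit = ∫₀^{Q_m} (16.0 + 0.5Q) dQ = 16.0×18.2500 + ½×0.5×18.2500² = 375.2656.

$375.3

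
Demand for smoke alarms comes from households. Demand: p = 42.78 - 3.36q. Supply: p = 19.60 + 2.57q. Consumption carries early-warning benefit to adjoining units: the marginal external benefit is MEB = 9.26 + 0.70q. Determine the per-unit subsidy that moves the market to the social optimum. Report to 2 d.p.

Social marginal benefit = demand + MEB = 52.04 - 2.66q.
Set SMB = MC: 52.04 - 2.66q = 19.60 + 2.57q → q* = 6.2027.
The Pigouvian subsidy equals MEB at q*: 9.26 + 0.70×6.2027 = 13.6019.

subsidy = 13.60 per unit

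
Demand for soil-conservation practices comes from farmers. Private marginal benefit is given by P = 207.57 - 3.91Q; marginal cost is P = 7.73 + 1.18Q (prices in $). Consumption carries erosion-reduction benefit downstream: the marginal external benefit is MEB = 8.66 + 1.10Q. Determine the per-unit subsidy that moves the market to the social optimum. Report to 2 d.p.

subsidy = $66.14 per unit

Social marginal benefit = demand + MEB = 216.23 - 2.81Q.
Set SMB = MC: 216.23 - 2.81Q = 7.73 + 1.18Q → Q* = 52.2556.
The Pigouvian subsidy equals MEB at Q*: 8.66 + 1.10×52.2556 = 66.1412.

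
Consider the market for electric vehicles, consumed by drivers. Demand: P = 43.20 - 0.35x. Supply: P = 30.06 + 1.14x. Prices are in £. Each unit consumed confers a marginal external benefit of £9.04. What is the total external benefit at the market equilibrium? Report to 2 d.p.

£79.72

Market equilibrium (private): 30.06 + 1.14x = 43.20 - 0.35x → x_m = 8.8188.
Total external benefit = MEB × x_m = 9.04 × 8.8188 = 79.7220.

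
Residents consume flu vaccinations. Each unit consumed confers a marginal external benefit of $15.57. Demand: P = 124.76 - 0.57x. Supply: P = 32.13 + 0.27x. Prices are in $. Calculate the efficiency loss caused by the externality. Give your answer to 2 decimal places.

Market equilibrium (private): 32.13 + 0.27x = 124.76 - 0.57x → x_m = 110.2738.
Social marginal benefit = demand + MEB = 140.33 - 0.57x.
Set SMB = MC: 140.33 - 0.57x = 32.13 + 0.27x → x* = 128.8095.
The welfare-loss triangle has base |x_m − x*| and height MEB(x_m) (the vertical gap between SMB and MC is zero at x* and MEB at x_m).
DWL = ½ × 18.5357 × 15.5700 = 144.3004.

DWL = $144.30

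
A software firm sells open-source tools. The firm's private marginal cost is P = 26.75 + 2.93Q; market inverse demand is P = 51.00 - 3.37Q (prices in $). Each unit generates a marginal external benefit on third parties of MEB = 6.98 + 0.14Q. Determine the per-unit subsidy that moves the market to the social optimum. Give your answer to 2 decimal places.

subsidy = $7.69 per unit

Social marginal cost = private MC − MEB = 19.77 + 2.79Q.
Set SMC = demand: 19.77 + 2.79Q = 51.00 - 3.37Q → Q* = 5.0698.
The Pigouvian subsidy equals MEB at Q*: 6.98 + 0.14×5.0698 = 7.6898.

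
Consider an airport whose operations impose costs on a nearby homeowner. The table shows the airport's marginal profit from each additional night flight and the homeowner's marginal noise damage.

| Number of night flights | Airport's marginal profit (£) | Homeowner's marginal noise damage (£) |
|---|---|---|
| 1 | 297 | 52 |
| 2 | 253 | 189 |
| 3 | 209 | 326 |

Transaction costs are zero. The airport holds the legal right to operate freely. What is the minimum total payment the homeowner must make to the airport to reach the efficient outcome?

Left alone the airport would choose level 3 (marginal profit stays positive).
Efficient level: k* = 2 (marginal profit ≥ marginal noise damage through 2).
The homeowner must at least cover the airport's forgone profit from cutting 3→2: 209 = 209.

£209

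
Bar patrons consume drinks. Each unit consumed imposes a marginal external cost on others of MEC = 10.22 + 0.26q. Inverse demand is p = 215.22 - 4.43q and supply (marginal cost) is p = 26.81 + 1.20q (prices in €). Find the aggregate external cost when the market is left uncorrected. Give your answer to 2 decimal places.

€487.61

Market equilibrium (private): 26.81 + 1.20q = 215.22 - 4.43q → q_m = 33.4654.
Total external cost = ∫₀^{q_m} (10.22 + 0.26q) dq = 10.22×33.4654 + ½×0.26×33.4654² = 487.6077.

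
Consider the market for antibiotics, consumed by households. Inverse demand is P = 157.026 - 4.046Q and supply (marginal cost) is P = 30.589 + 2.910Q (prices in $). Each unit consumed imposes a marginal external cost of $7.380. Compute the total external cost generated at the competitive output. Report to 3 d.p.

$134.144

Market equilibrium (private): 30.589 + 2.910Q = 157.026 - 4.046Q → Q_m = 18.1767.
Total external cost = MEC × Q_m = 7.380 × 18.1767 = 134.1440.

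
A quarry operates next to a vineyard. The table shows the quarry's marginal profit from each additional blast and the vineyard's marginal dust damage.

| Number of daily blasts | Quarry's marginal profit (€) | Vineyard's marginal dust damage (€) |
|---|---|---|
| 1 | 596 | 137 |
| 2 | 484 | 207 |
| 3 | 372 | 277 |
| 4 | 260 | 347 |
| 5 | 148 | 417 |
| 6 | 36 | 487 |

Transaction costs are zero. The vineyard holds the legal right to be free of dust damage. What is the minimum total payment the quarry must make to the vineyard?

€621

Efficient level: marginal profit ≥ marginal dust damage through level 3, so k* = 3.
With the vineyard holding the right, the quarry must at least compensate total damage at k*: 137 + 207 + 277 = 621.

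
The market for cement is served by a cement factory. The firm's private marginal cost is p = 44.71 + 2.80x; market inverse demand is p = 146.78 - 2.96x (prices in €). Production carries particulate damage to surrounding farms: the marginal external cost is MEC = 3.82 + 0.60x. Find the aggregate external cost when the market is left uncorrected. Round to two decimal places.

€161.90

Market equilibrium (private): 44.71 + 2.80x = 146.78 - 2.96x → x_m = 17.7205.
Total external cost = ∫₀^{x_m} (3.82 + 0.60x) dx = 3.82×17.7205 + ½×0.60×17.7205² = 161.8971.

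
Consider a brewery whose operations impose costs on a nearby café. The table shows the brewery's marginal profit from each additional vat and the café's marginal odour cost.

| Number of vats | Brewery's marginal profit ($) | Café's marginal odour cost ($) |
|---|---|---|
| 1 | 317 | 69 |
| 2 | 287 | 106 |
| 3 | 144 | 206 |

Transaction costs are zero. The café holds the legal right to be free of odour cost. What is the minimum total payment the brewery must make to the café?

$175

Efficient level: marginal profit ≥ marginal odour cost through level 2, so k* = 2.
With the café holding the right, the brewery must at least compensate total damage at k*: 69 + 106 = 175.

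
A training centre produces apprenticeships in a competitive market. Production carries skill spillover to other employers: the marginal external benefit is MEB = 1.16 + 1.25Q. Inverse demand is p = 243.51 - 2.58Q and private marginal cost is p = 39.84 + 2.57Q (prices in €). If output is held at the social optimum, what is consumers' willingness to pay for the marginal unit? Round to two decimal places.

P = €108.01

Social marginal cost = private MC − MEB = 38.68 + 1.32Q.
Set SMC = demand: 38.68 + 1.32Q = 243.51 - 2.58Q → Q* = 52.5205.
Consumer price on the demand curve at Q*: 243.51 − 2.58×52.5205 = 108.0071.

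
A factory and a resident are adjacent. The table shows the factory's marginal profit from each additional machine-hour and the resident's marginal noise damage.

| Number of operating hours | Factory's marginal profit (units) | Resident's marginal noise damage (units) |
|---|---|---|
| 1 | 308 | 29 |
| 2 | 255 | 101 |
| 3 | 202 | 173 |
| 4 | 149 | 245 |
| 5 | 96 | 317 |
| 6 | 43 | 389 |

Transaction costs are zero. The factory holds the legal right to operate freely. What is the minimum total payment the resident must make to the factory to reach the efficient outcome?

Left alone the factory would choose level 6 (marginal profit stays positive).
Efficient level: k* = 3 (marginal profit ≥ marginal noise damage through 3).
The resident must at least cover the factory's forgone profit from cutting 6→3: 149 + 96 + 43 = 288.

288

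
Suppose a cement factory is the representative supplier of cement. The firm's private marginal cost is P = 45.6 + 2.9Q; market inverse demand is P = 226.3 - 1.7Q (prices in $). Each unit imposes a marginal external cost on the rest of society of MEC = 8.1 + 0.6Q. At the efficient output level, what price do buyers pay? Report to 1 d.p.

P = $169.9

Social marginal cost = private MC + MEC = 53.7 + 3.5Q.
Set SMC = demand: 53.7 + 3.5Q = 226.3 - 1.7Q → Q* = 33.1923.
Consumer price on the demand curve at Q*: 226.3 − 1.7×33.1923 = 169.8731.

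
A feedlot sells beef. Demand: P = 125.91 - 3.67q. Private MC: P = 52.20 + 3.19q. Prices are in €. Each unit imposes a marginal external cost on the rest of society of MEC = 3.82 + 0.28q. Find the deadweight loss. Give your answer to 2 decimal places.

DWL = €3.27

Market equilibrium (private): 52.20 + 3.19q = 125.91 - 3.67q → q_m = 10.7449.
Social marginal cost = private MC + MEC = 56.02 + 3.47q.
Set SMC = demand: 56.02 + 3.47q = 125.91 - 3.67q → q* = 9.7885.
The loss is the area between SMC and demand from q* to q_m; with linear curves that's a triangle of height MEC(q_m).
DWL = ½ × 0.9564 × 6.8286 = 3.2654.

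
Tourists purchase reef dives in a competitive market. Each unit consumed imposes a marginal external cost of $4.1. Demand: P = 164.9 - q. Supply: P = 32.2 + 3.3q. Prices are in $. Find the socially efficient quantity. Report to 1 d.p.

Social marginal benefit = demand − MEC = 160.8 - q.
Set SMB = MC: 160.8 - q = 32.2 + 3.3q → q* = 29.9070.

q* = 29.9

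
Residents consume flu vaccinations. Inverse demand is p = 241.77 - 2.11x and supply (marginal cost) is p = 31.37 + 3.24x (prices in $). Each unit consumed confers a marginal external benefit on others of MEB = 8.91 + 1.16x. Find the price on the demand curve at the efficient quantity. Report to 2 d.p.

Social marginal benefit = demand + MEB = 250.68 - 0.95x.
Set SMB = MC: 250.68 - 0.95x = 31.37 + 3.24x → x* = 52.3413.
Consumer price on the demand curve at x*: 241.77 − 2.11×52.3413 = 131.3299.

P = $131.33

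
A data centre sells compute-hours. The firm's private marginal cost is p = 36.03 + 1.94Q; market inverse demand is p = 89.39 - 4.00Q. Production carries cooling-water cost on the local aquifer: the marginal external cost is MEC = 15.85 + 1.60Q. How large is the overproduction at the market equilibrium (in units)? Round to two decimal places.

4.01 units

Market equilibrium (private): 36.03 + 1.94Q = 89.39 - 4.00Q → Q_m = 8.9832.
Social marginal cost = private MC + MEC = 51.88 + 3.54Q.
Set SMC = demand: 51.88 + 3.54Q = 89.39 - 4.00Q → Q* = 4.9748.
Gap = |8.9832 − 4.9748| = 4.0084.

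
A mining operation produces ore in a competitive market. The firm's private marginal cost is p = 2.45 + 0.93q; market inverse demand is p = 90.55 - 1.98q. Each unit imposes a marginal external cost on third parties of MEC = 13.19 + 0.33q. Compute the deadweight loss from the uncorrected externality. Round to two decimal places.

Market equilibrium (private): 2.45 + 0.93q = 90.55 - 1.98q → q_m = 30.2749.
Social marginal cost = private MC + MEC = 15.64 + 1.26q.
Set SMC = demand: 15.64 + 1.26q = 90.55 - 1.98q → q* = 23.1204.
The loss is the area between SMC and demand from q* to q_m; with linear curves that's a triangle of height MEC(q_m).
DWL = ½ × 7.1545 × 23.1807 = 82.9232.

DWL = 82.92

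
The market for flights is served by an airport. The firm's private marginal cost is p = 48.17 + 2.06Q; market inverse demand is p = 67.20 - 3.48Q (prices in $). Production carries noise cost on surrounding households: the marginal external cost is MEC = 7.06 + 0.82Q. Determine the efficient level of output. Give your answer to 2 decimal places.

Social marginal cost = private MC + MEC = 55.23 + 2.88Q.
Set SMC = demand: 55.23 + 2.88Q = 67.20 - 3.48Q → Q* = 1.8821.

Q* = 1.88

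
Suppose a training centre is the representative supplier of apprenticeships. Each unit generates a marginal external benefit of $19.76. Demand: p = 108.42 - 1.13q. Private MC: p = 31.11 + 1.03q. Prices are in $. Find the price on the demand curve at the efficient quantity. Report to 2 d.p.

Social marginal cost = private MC − MEB = 11.35 + 1.03q.
Set SMC = demand: 11.35 + 1.03q = 108.42 - 1.13q → q* = 44.9398.
Consumer price on the demand curve at q*: 108.42 − 1.13×44.9398 = 57.6380.

P = $57.64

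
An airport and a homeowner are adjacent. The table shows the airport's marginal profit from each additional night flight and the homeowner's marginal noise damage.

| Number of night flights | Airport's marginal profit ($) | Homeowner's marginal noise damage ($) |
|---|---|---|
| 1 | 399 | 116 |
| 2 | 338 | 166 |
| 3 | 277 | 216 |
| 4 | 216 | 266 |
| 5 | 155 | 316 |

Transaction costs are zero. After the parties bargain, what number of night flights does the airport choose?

Bargaining reaches the level where marginal profit last exceeds marginal noise damage.
That holds through level 3 (277 ≥ 216) but not at 4 (216 < 266).

3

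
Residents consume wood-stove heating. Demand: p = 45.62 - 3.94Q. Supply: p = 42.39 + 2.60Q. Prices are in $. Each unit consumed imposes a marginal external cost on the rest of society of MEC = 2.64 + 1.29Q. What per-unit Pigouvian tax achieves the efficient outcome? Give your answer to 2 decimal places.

Social marginal benefit = demand − MEC = 42.98 - 5.23Q.
Set SMB = MC: 42.98 - 5.23Q = 42.39 + 2.60Q → Q* = 0.0754.
The Pigouvian tax equals MEC at Q*: 2.64 + 1.29×0.0754 = 2.7373.

tax = $2.74 per unit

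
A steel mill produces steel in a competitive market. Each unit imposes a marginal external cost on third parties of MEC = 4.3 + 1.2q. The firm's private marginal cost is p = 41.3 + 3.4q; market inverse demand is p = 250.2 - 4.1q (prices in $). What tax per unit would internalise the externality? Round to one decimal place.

Social marginal cost = private MC + MEC = 45.6 + 4.6q.
Set SMC = demand: 45.6 + 4.6q = 250.2 - 4.1q → q* = 23.5172.
The Pigouvian tax equals MEC at q*: 4.3 + 1.2×23.5172 = 32.5206.

tax = $32.5 per unit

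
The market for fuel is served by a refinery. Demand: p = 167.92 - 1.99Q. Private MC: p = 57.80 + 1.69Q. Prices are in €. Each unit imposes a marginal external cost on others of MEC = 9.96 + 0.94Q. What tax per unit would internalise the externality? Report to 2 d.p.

tax = €30.34 per unit

Social marginal cost = private MC + MEC = 67.76 + 2.63Q.
Set SMC = demand: 67.76 + 2.63Q = 167.92 - 1.99Q → Q* = 21.6797.
The Pigouvian tax equals MEC at Q*: 9.96 + 0.94×21.6797 = 30.3389.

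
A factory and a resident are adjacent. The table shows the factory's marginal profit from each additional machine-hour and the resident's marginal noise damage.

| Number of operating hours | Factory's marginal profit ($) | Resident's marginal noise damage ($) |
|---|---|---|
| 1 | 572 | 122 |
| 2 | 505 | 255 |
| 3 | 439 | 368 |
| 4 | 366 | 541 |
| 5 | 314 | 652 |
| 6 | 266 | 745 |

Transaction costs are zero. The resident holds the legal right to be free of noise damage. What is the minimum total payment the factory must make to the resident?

$745

Efficient level: marginal profit ≥ marginal noise damage through level 3, so k* = 3.
With the resident holding the right, the factory must at least compensate total damage at k*: 122 + 255 + 368 = 745.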